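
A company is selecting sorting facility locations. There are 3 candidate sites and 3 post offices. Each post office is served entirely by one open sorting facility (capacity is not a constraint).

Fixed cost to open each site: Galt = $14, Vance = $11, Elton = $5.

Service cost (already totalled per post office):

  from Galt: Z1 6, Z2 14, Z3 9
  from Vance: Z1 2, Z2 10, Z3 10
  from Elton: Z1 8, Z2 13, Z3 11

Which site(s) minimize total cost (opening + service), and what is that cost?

For any fixed open set, each post office goes to its cheapest open site; total = fixed + service.
{Vance}: Z1→Vance 2, Z2→Vance 10, Z3→Vance 10. Service 22; fixed 11; total 33.
{Elton}: Z1→Elton 8, Z2→Elton 13, Z3→Elton 11. Service 32; fixed 5; total 37.
{Vance, Elton}: service 22 + fixed 16 = 38
{Galt, Vance, Elton}: service 21 + fixed 30 = 51
No other subset beats 33.

Open Vance only; minimum total cost 33.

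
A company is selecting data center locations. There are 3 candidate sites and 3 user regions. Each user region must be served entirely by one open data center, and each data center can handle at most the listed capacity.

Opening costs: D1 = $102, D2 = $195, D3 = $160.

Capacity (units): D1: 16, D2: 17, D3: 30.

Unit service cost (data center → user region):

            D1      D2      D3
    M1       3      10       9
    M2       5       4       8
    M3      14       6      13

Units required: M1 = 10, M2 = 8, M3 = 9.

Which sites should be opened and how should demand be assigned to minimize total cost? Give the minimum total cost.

Open {D1, D2}: M1→D1 3·10=30, M2→D2 4·8=32, M3→D2 6·9=54.
Loads: D1 carries 10/16, D2 carries 17/17. Service 116; fixed 297; total 413.
Next best feasible plan costs 431.

Minimum total cost: 413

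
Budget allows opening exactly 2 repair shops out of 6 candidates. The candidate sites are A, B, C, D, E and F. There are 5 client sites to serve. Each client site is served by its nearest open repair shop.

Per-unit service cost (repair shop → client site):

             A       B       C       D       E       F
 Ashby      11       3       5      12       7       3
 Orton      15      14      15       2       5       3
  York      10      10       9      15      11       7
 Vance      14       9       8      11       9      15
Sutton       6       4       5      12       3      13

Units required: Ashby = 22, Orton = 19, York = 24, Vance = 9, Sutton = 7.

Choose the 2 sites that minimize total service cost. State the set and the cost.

With exactly 2 open, each client site uses its cheapest among the chosen.
{E, F}: Ashby→F 3·22=66, Orton→F 3·19=57, York→F 7·24=168, Vance→E 9·9=81, Sutton→E 3·7=21. Service cost 393.
{C, F}: service cost 398
{B, F}: service cost 400
Among all 15 size-2 choices, {E, F} is lowest.

Choose E and F; total service cost 393.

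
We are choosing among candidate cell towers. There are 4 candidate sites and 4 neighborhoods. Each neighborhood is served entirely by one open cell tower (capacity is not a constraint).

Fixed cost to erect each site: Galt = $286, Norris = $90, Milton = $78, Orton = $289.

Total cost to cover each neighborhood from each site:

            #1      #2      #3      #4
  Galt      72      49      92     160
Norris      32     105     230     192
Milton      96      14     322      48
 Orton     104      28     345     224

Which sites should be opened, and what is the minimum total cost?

For any fixed open set, each neighborhood goes to its cheapest open site; total = fixed + service.
{Norris, Milton}: #1→Norris 32, #2→Milton 14, #3→Norris 230, #4→Milton 48. Service 324; fixed 168; total 492.
{Milton}: service 480 + fixed 78 = 558
{Galt, Milton}: service 226 + fixed 364 = 590
{Galt, Norris, Milton, Orton}: service 186 + fixed 743 = 929
(All 15 nonempty subsets were checked; Norris and Milton is lowest.)

Open Norris and Milton; minimum total cost 492.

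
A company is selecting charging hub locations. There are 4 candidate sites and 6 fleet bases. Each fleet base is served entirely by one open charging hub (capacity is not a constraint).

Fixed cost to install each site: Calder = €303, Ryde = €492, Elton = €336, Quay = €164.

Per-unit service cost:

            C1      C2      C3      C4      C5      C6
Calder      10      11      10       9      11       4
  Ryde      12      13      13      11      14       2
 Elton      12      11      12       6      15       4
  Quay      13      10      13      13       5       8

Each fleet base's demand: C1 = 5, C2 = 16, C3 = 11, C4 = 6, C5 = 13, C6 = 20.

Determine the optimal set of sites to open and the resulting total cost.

For any fixed open set, each fleet base goes to its cheapest open site; total = fixed + service.
{Quay}: C1→Quay 13·5=65, C2→Quay 10·16=160, C3→Quay 13·11=143, C4→Quay 13·6=78, C5→Quay 5·13=65, C6→Quay 8·20=160. Service 671; fixed 164; total 835.
{Calder}: C1→Calder 10·5=50, C2→Calder 11·16=176, C3→Calder 10·11=110, C4→Calder 9·6=54, C5→Calder 11·13=143, C6→Calder 4·20=80. Service 613; fixed 303; total 916.
{Calder, Quay}: service 519 + fixed 467 = 986
{Calder, Ryde, Elton, Quay}: service 461 + fixed 1295 = 1756
(All 15 nonempty subsets were checked; Quay only is lowest.)

Open Quay only; minimum total cost 835.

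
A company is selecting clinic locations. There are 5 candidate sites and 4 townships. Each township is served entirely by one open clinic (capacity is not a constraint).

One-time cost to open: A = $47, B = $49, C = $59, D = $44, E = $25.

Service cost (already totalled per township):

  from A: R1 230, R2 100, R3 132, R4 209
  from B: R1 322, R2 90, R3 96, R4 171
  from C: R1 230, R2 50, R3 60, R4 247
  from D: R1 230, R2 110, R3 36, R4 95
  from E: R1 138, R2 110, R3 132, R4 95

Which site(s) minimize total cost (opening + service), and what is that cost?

For any fixed open set, each township goes to its cheapest open site; total = fixed + service.
{C, E}: R1→E 138, R2→C 50, R3→C 60, R4→E 95. Service 343; fixed 84; total 427.
{C, D, E}: service 319 + fixed 128 = 447
{D, E}: service 379 + fixed 69 = 448
{A, B, C, D, E}: service 319 + fixed 224 = 543
No other subset beats 427.

Open C and E; minimum total cost 427.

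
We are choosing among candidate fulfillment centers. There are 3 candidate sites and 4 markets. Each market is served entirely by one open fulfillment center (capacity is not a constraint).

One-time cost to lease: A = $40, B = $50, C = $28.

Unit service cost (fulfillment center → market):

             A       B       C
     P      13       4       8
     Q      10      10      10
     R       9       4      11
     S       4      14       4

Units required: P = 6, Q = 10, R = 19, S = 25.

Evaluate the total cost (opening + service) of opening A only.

Each market is assigned to its cheapest site among the open ones.
{A}: P→A 13·6=78, Q→A 10·10=100, R→A 9·19=171, S→A 4·25=100. Service 449; fixed 40; total 489.

Total cost: 489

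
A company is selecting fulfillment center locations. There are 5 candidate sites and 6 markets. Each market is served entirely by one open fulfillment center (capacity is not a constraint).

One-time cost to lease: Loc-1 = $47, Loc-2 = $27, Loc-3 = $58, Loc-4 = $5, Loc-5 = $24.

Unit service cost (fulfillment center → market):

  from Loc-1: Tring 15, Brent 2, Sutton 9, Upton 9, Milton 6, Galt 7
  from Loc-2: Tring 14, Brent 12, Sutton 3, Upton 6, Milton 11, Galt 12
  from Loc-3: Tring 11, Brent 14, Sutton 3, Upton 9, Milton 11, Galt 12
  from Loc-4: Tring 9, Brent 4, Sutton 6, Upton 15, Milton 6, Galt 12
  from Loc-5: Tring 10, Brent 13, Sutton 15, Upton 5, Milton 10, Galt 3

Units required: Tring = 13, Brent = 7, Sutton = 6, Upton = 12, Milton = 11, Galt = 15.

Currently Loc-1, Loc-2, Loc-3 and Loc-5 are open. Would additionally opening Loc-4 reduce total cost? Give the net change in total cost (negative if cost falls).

Current service cost with {Loc-1, Loc-2, Loc-3, Loc-5}: 333.
Adding Loc-4: each market re-picks its cheapest; new service cost 320, saving 13.
Extra fixed cost: 5. Net change = 5 − 13 = -8.
(Totals: 489 → 481.)

Yes — net change −8 (cost falls by 8).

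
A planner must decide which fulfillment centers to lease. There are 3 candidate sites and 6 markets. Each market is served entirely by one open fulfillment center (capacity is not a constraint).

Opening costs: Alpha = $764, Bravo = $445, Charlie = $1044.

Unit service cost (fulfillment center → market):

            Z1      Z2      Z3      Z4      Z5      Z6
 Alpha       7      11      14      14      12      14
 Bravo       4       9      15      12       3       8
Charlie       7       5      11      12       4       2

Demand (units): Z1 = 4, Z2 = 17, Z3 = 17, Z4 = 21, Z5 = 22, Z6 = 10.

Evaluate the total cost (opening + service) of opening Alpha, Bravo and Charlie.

Each market is assigned to its cheapest site among the open ones.
{Alpha, Bravo, Charlie}: Z1→Bravo 4·4=16, Z2→Charlie 5·17=85, Z3→Charlie 11·17=187, Z4→Bravo 12·21=252, Z5→Bravo 3·22=66, Z6→Charlie 2·10=20. Service 626; fixed 2253; total 2879.

Total cost: 2879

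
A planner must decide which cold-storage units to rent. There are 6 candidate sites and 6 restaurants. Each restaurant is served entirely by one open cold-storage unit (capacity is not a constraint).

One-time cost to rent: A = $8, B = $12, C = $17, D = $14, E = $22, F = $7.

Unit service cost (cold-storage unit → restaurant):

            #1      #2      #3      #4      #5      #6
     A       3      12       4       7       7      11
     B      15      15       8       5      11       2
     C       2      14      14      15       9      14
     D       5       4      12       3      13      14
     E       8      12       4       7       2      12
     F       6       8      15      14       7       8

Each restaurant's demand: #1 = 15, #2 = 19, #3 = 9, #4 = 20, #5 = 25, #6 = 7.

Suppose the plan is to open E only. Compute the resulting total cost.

Total cost: 680

Each restaurant is assigned to its cheapest site among the open ones.
{E}: #1→E 8·15=120, #2→E 12·19=228, #3→E 4·9=36, #4→E 7·20=140, #5→E 2·25=50, #6→E 12·7=84. Service 658; fixed 22; total 680.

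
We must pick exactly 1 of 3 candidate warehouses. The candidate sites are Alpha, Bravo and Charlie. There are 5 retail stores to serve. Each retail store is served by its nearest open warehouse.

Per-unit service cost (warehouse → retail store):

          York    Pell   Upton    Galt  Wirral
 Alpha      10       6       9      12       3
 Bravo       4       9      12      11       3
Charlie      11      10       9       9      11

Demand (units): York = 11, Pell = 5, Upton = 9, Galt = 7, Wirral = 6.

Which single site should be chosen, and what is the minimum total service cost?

Choose Bravo only; total service cost 292.

With exactly 1 open, each retail store uses its cheapest among the chosen.
{Bravo}: York→Bravo 4·11=44, Pell→Bravo 9·5=45, Upton→Bravo 12·9=108, Galt→Bravo 11·7=77, Wirral→Bravo 3·6=18. Service cost 292.
{Alpha}: service cost 323
{Charlie}: service cost 381
Among all 3 size-1 choices, {Bravo} is lowest.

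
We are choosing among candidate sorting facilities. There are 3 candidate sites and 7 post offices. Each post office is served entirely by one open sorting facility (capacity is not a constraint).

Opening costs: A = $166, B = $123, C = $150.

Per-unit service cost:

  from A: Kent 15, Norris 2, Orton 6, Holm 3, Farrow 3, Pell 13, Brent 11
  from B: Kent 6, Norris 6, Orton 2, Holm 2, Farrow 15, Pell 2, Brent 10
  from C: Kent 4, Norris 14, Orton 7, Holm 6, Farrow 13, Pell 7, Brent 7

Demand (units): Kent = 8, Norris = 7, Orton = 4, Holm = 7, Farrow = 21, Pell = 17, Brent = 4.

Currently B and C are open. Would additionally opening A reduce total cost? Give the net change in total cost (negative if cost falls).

Yes — net change −72 (cost falls by 72).

Current service cost with {B, C}: 431.
Adding A: each post office re-picks its cheapest; new service cost 193, saving 238.
Extra fixed cost: 166. Net change = 166 − 238 = -72.
(Totals: 704 → 632.)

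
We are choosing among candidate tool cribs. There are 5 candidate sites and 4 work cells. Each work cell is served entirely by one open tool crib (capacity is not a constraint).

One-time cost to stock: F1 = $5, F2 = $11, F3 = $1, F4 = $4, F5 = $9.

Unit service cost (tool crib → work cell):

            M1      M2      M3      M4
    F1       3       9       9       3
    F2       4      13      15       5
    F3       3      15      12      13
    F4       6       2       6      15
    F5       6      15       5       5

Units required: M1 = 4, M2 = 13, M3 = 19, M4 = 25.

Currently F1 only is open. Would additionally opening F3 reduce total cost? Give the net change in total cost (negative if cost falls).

No — net change +1 (cost rises by 1).

Current service cost with {F1}: 375.
Adding F3: each work cell re-picks its cheapest; new service cost 375, saving 0.
Extra fixed cost: 1. Net change = 1 − 0 = 1.
(Totals: 380 → 381.)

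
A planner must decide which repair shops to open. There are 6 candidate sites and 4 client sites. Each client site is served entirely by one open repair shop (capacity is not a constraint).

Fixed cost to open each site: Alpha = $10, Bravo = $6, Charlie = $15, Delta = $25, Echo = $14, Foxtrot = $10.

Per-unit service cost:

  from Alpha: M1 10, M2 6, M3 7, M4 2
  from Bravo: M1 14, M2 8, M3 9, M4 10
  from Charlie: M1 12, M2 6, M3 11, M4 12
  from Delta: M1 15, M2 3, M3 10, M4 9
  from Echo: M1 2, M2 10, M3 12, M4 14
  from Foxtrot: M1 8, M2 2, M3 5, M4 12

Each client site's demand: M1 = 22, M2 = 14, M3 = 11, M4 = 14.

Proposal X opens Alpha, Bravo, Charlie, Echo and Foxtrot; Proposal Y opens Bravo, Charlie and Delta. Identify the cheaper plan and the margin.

Proposal X is cheaper by 367.

Proposal X: {Alpha, Bravo, Charlie, Echo, Foxtrot}: M1→Echo 2·22=44, M2→Foxtrot 2·14=28, M3→Foxtrot 5·11=55, M4→Alpha 2·14=28. Service 155; fixed 55; total 210.
Proposal Y: {Bravo, Charlie, Delta}: M1→Charlie 12·22=264, M2→Delta 3·14=42, M3→Bravo 9·11=99, M4→Delta 9·14=126. Service 531; fixed 46; total 577.
Difference: |210 − 577| = 367.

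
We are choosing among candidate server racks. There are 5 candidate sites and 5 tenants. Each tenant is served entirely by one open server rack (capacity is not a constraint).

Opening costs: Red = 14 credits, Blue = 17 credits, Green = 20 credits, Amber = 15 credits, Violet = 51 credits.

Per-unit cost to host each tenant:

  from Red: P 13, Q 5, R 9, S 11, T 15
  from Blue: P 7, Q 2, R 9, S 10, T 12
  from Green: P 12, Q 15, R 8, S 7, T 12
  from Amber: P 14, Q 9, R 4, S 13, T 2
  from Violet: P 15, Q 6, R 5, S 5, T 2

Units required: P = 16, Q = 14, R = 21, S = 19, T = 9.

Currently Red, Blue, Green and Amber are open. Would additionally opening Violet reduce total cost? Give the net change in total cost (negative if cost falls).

No — net change +13 (cost rises by 13).

Current service cost with {Red, Blue, Green, Amber}: 375.
Adding Violet: each tenant re-picks its cheapest; new service cost 337, saving 38.
Extra fixed cost: 51. Net change = 51 − 38 = 13.
(Totals: 441 → 454.)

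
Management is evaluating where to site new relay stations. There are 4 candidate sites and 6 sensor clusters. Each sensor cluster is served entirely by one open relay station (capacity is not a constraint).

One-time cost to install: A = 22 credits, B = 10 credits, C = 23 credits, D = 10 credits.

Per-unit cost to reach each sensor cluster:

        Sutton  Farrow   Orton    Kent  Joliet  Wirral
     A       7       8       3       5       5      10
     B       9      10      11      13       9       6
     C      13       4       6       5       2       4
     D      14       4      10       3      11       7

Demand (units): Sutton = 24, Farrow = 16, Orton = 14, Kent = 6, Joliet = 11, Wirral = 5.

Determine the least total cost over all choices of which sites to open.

For any fixed open set, each sensor cluster goes to its cheapest open site; total = fixed + service.
{A, C, D}: Sutton→A 7·24=168, Farrow→C 4·16=64, Orton→A 3·14=42, Kent→D 3·6=18, Joliet→C 2·11=22, Wirral→C 4·5=20. Service 334; fixed 55; total 389.
{A, C}: Sutton→A 7·24=168, Farrow→C 4·16=64, Orton→A 3·14=42, Kent→A 5·6=30, Joliet→C 2·11=22, Wirral→C 4·5=20. Service 346; fixed 45; total 391.
{A, B, C, D}: service 334 + fixed 65 = 399
{B}: Sutton→B 9·24=216, Farrow→B 10·16=160, Orton→B 11·14=154, Kent→B 13·6=78, Joliet→B 9·11=99, Wirral→B 6·5=30. Service 737; fixed 10; total 747.
No other subset beats 389.

Minimum total cost: 389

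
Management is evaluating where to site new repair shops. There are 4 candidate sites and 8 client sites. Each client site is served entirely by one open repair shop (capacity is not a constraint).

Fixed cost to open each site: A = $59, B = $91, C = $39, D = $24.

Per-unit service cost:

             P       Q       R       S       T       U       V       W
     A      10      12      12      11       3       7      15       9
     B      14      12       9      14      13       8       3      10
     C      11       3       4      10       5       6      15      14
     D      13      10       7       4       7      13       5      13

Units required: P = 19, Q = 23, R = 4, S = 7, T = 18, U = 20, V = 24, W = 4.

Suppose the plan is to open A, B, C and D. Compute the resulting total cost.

Total cost: 798

Each client site is assigned to its cheapest site among the open ones.
{A, B, C, D}: P→A 10·19=190, Q→C 3·23=69, R→C 4·4=16, S→D 4·7=28, T→A 3·18=54, U→C 6·20=120, V→B 3·24=72, W→A 9·4=36. Service 585; fixed 213; total 798.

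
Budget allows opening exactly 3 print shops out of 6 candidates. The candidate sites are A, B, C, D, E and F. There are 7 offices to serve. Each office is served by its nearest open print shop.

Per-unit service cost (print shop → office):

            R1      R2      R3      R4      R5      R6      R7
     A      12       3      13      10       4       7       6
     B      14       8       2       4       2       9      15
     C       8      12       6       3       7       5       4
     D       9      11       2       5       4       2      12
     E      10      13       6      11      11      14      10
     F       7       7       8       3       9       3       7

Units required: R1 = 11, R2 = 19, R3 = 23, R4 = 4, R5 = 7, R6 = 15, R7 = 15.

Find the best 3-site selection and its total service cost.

With exactly 3 open, each office uses its cheapest among the chosen.
{A, C, D}: R1→C 8·11=88, R2→A 3·19=57, R3→D 2·23=46, R4→C 3·4=12, R5→A 4·7=28, R6→D 2·15=30, R7→C 4·15=60. Service cost 321.
{A, D, F}: service cost 340
{A, B, F}: service cost 341
Among all 20 size-3 choices, {A, C, D} is lowest.

Choose A, C and D; total service cost 321.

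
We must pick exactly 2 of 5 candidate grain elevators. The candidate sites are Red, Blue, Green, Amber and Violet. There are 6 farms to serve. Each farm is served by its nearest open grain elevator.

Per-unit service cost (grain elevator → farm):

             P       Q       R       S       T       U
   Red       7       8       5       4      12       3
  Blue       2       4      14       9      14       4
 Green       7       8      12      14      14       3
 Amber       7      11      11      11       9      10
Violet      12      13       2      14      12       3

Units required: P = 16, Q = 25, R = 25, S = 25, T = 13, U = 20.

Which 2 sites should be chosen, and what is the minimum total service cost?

Choose Red and Blue; total service cost 573.

With exactly 2 open, each farm uses its cheapest among the chosen.
{Red, Blue}: P→Blue 2·16=32, Q→Blue 4·25=100, R→Red 5·25=125, S→Red 4·25=100, T→Red 12·13=156, U→Red 3·20=60. Service cost 573.
{Blue, Violet}: service cost 623
{Red, Violet}: service cost 678
Among all 10 size-2 choices, {Red, Blue} is lowest.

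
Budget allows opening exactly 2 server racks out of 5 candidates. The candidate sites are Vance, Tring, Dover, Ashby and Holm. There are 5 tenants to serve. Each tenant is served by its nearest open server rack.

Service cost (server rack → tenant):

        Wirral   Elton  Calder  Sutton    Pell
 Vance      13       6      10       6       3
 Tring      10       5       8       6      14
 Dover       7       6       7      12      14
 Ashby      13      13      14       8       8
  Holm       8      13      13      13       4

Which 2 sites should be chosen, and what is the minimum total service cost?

With exactly 2 open, each tenant uses its cheapest among the chosen.
{Vance, Dover}: Wirral→Dover 7, Elton→Vance 6, Calder→Dover 7, Sutton→Vance 6, Pell→Vance 3. Service cost 29.
{Tring, Holm}: service cost 31
{Vance, Tring}: service cost 32
Among all 10 size-2 choices, {Vance, Dover} is lowest.

Choose Vance and Dover; total service cost 29.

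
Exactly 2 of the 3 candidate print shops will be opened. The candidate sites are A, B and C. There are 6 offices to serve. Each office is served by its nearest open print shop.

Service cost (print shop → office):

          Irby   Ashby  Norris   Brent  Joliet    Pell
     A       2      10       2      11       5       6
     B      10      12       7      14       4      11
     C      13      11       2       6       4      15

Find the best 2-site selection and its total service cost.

With exactly 2 open, each office uses its cheapest among the chosen.
{A, C}: Irby→A 2, Ashby→A 10, Norris→A 2, Brent→C 6, Joliet→C 4, Pell→A 6. Service cost 30.
{A, B}: service cost 35
{B, C}: service cost 44
Among all 3 size-2 choices, {A, C} is lowest.

Choose A and C; total service cost 30.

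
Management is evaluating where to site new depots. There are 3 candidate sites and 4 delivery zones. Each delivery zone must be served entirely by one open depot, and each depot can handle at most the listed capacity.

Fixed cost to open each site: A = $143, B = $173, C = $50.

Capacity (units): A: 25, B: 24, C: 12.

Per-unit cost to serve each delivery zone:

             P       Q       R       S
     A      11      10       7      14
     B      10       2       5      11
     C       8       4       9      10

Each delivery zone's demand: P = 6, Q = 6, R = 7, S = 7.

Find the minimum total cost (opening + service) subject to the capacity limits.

Open {B, C}: P→C 8·6=48, Q→B 2·6=12, R→B 5·7=35, S→B 11·7=77.
Loads: B carries 20/24, C carries 6/12. Service 172; fixed 223; total 395.
Next best feasible plan costs 400.

Minimum total cost: 395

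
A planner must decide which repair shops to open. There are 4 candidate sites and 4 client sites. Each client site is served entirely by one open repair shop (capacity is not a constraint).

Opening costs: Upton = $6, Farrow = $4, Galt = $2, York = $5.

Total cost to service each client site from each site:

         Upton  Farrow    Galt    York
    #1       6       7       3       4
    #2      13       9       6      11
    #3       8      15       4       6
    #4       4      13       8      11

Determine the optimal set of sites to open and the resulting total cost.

For any fixed open set, each client site goes to its cheapest open site; total = fixed + service.
{Galt}: #1→Galt 3, #2→Galt 6, #3→Galt 4, #4→Galt 8. Service 21; fixed 2; total 23.
{Upton, Galt}: service 17 + fixed 8 = 25
{Farrow, Galt}: #1→Galt 3, #2→Galt 6, #3→Galt 4, #4→Galt 8. Service 21; fixed 6; total 27.
{Upton, Farrow, Galt, York}: #1→Galt 3, #2→Galt 6, #3→Galt 4, #4→Upton 4. Service 17; fixed 17; total 34.
No other subset beats 23.

Open Galt only; minimum total cost 23.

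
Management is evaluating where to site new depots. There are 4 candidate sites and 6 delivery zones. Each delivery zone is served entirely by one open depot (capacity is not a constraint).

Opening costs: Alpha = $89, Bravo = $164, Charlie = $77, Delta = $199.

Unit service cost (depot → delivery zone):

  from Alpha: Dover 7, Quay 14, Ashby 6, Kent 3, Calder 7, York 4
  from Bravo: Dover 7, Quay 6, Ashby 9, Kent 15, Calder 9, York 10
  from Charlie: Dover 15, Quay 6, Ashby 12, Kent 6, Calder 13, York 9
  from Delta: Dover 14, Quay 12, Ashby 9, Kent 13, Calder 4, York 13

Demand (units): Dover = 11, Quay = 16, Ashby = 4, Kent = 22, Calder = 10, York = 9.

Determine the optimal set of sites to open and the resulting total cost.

Open Alpha and Charlie; minimum total cost 535.

For any fixed open set, each delivery zone goes to its cheapest open site; total = fixed + service.
{Alpha, Charlie}: Dover→Alpha 7·11=77, Quay→Charlie 6·16=96, Ashby→Alpha 6·4=24, Kent→Alpha 3·22=66, Calder→Alpha 7·10=70, York→Alpha 4·9=36. Service 369; fixed 166; total 535.
{Alpha}: service 497 + fixed 89 = 586
{Alpha, Bravo}: service 369 + fixed 253 = 622
{Alpha, Bravo, Charlie, Delta}: service 339 + fixed 529 = 868
(All 15 nonempty subsets were checked; Alpha and Charlie is lowest.)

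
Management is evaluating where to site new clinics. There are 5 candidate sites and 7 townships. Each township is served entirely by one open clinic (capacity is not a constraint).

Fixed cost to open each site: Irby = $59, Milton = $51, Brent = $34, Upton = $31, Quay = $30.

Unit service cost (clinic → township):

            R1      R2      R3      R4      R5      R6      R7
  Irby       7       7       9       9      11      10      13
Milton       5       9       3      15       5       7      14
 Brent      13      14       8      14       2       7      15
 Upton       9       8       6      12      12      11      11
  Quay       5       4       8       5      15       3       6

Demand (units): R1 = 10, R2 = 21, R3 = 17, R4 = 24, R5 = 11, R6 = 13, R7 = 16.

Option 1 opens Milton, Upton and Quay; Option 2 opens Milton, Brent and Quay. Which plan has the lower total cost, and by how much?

Option 1: {Milton, Upton, Quay}: R1→Milton 5·10=50, R2→Quay 4·21=84, R3→Milton 3·17=51, R4→Quay 5·24=120, R5→Milton 5·11=55, R6→Quay 3·13=39, R7→Quay 6·16=96. Service 495; fixed 112; total 607.
Option 2: {Milton, Brent, Quay}: R1→Milton 5·10=50, R2→Quay 4·21=84, R3→Milton 3·17=51, R4→Quay 5·24=120, R5→Brent 2·11=22, R6→Quay 3·13=39, R7→Quay 6·16=96. Service 462; fixed 115; total 577.
Difference: |607 − 577| = 30.

Option 2 is cheaper by 30.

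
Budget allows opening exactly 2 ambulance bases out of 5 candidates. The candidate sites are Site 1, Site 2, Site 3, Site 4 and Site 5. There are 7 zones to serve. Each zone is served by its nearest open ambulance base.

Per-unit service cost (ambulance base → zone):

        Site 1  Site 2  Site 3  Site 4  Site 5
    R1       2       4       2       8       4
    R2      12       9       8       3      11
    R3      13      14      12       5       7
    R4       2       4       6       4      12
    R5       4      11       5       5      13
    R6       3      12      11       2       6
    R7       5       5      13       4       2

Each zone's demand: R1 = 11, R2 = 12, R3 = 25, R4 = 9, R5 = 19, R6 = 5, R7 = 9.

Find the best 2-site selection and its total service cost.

Choose Site 1 and Site 4; total service cost 323.

With exactly 2 open, each zone uses its cheapest among the chosen.
{Site 1, Site 4}: R1→Site 1 2·11=22, R2→Site 4 3·12=36, R3→Site 4 5·25=125, R4→Site 1 2·9=18, R5→Site 1 4·19=76, R6→Site 4 2·5=10, R7→Site 4 4·9=36. Service cost 323.
{Site 3, Site 4}: service cost 360
{Site 4, Site 5}: service cost 364
Among all 10 size-2 choices, {Site 1, Site 4} is lowest.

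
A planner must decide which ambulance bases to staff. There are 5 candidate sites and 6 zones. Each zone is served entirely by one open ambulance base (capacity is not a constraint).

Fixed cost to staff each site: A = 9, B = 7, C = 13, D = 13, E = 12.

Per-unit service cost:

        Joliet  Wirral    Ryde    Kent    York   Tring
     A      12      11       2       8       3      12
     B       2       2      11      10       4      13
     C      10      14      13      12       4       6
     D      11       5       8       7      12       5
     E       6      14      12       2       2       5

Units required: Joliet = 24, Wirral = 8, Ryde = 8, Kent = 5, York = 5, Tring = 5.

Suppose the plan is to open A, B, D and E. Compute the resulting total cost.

Each zone is assigned to its cheapest site among the open ones.
{A, B, D, E}: Joliet→B 2·24=48, Wirral→B 2·8=16, Ryde→A 2·8=16, Kent→E 2·5=10, York→E 2·5=10, Tring→D 5·5=25. Service 125; fixed 41; total 166.

Total cost: 166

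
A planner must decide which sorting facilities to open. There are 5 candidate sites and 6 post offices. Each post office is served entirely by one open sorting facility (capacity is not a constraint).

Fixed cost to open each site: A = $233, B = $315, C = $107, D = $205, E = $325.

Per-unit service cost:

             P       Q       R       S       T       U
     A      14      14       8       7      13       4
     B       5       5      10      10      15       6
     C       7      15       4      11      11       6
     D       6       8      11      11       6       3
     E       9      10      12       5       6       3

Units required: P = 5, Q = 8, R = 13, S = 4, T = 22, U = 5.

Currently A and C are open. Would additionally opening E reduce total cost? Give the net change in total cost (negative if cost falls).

No — net change +170 (cost rises by 170).

Current service cost with {A, C}: 489.
Adding E: each post office re-picks its cheapest; new service cost 334, saving 155.
Extra fixed cost: 325. Net change = 325 − 155 = 170.
(Totals: 829 → 999.)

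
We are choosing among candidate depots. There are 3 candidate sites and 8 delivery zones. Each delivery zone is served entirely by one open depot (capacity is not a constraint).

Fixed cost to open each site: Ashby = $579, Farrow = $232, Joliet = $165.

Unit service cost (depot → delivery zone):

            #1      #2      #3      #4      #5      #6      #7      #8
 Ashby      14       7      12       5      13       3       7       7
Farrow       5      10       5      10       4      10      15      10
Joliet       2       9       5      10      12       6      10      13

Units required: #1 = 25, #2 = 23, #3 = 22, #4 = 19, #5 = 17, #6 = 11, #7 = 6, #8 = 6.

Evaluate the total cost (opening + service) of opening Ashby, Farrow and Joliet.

Each delivery zone is assigned to its cheapest site among the open ones.
{Ashby, Farrow, Joliet}: #1→Joliet 2·25=50, #2→Ashby 7·23=161, #3→Farrow 5·22=110, #4→Ashby 5·19=95, #5→Farrow 4·17=68, #6→Ashby 3·11=33, #7→Ashby 7·6=42, #8→Ashby 7·6=42. Service 601; fixed 976; total 1577.

Total cost: 1577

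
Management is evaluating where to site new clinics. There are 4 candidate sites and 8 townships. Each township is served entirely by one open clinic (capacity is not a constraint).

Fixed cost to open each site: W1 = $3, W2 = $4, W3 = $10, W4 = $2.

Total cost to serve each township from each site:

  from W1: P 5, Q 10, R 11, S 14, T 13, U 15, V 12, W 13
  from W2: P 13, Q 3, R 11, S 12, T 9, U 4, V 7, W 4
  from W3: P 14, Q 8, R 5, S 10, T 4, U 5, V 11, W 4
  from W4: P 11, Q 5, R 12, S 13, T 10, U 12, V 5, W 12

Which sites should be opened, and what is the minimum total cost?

For any fixed open set, each township goes to its cheapest open site; total = fixed + service.
{W1, W3, W4}: P→W1 5, Q→W4 5, R→W3 5, S→W3 10, T→W3 4, U→W3 5, V→W4 5, W→W3 4. Service 43; fixed 15; total 58.
{W1, W2, W3}: service 42 + fixed 17 = 59
{W1, W2, W3, W4}: service 40 + fixed 19 = 59
{W4}: service 80 + fixed 2 = 82
No other subset beats 58.

Open W1, W3 and W4; minimum total cost 58.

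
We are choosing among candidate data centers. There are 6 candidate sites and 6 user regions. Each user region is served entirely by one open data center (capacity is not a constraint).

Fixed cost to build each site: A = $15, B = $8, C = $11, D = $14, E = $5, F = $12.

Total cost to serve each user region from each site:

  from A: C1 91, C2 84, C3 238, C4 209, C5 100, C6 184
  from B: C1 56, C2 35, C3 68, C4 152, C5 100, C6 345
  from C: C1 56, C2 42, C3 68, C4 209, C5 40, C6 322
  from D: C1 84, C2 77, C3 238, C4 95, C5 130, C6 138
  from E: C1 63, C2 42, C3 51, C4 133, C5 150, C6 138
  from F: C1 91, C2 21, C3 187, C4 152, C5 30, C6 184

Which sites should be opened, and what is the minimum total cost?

Open D, E and F; minimum total cost 429.

For any fixed open set, each user region goes to its cheapest open site; total = fixed + service.
{D, E, F}: C1→E 63, C2→F 21, C3→E 51, C4→D 95, C5→F 30, C6→D 138. Service 398; fixed 31; total 429.
{B, D, E, F}: service 391 + fixed 39 = 430
{C, D, E, F}: service 391 + fixed 42 = 433
{A, B, C, D, E, F}: service 391 + fixed 65 = 456
No other subset beats 429.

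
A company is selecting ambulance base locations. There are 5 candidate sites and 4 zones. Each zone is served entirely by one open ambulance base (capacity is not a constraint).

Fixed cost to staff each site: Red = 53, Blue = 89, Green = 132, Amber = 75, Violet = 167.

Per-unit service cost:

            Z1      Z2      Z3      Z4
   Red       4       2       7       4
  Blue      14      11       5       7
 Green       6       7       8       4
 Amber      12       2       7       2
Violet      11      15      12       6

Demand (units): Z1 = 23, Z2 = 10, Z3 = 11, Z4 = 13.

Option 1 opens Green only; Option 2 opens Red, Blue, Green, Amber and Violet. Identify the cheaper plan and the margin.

Option 1 is cheaper by 229.

Option 1: {Green}: Z1→Green 6·23=138, Z2→Green 7·10=70, Z3→Green 8·11=88, Z4→Green 4·13=52. Service 348; fixed 132; total 480.
Option 2: {Red, Blue, Green, Amber, Violet}: Z1→Red 4·23=92, Z2→Red 2·10=20, Z3→Blue 5·11=55, Z4→Amber 2·13=26. Service 193; fixed 516; total 709.
Difference: |480 − 709| = 229.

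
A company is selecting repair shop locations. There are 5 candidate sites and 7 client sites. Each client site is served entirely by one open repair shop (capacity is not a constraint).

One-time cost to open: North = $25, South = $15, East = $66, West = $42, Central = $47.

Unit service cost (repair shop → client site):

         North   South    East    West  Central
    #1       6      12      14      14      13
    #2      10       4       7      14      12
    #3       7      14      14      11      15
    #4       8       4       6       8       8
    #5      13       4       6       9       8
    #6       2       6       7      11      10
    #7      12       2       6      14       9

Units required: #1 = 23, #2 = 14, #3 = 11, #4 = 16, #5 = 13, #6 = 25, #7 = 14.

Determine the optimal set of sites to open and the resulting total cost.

For any fixed open set, each client site goes to its cheapest open site; total = fixed + service.
{North, South}: #1→North 6·23=138, #2→South 4·14=56, #3→North 7·11=77, #4→South 4·16=64, #5→South 4·13=52, #6→North 2·25=50, #7→South 2·14=28. Service 465; fixed 40; total 505.
{North, South, West}: service 465 + fixed 82 = 547
{North, South, Central}: service 465 + fixed 87 = 552
{North, South, East, West, Central}: #1→North 6·23=138, #2→South 4·14=56, #3→North 7·11=77, #4→South 4·16=64, #5→South 4·13=52, #6→North 2·25=50, #7→South 2·14=28. Service 465; fixed 195; total 660.
No other subset beats 505.

Open North and South; minimum total cost 505.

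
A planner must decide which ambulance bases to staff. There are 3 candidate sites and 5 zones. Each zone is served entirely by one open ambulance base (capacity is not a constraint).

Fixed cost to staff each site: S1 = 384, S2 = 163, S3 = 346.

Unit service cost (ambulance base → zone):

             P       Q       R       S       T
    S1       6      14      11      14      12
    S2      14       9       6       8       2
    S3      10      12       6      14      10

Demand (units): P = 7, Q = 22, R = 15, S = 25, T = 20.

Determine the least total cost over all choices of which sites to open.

For any fixed open set, each zone goes to its cheapest open site; total = fixed + service.
{S2}: P→S2 14·7=98, Q→S2 9·22=198, R→S2 6·15=90, S→S2 8·25=200, T→S2 2·20=40. Service 626; fixed 163; total 789.
{S2, S3}: P→S3 10·7=70, Q→S2 9·22=198, R→S2 6·15=90, S→S2 8·25=200, T→S2 2·20=40. Service 598; fixed 509; total 1107.
{S1, S2}: P→S1 6·7=42, Q→S2 9·22=198, R→S2 6·15=90, S→S2 8·25=200, T→S2 2·20=40. Service 570; fixed 547; total 1117.
{S1, S2, S3}: service 570 + fixed 893 = 1463
(All 7 nonempty subsets were checked; S2 only is lowest.)

Minimum total cost: 789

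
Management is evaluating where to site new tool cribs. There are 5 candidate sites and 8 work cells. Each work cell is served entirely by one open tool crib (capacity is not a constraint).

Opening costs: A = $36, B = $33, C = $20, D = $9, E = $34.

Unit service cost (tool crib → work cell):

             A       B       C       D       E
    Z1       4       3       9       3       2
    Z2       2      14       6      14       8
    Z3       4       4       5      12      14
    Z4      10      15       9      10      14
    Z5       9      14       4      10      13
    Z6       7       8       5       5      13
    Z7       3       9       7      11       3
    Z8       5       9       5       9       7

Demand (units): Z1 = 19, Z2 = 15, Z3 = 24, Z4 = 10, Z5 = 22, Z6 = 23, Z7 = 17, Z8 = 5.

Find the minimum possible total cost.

Minimum total cost: 617

For any fixed open set, each work cell goes to its cheapest open site; total = fixed + service.
{A, C, D}: Z1→D 3·19=57, Z2→A 2·15=30, Z3→A 4·24=96, Z4→C 9·10=90, Z5→C 4·22=88, Z6→C 5·23=115, Z7→A 3·17=51, Z8→A 5·5=25. Service 552; fixed 65; total 617.
{A, C, E}: Z1→E 2·19=38, Z2→A 2·15=30, Z3→A 4·24=96, Z4→C 9·10=90, Z5→C 4·22=88, Z6→C 5·23=115, Z7→A 3·17=51, Z8→A 5·5=25. Service 533; fixed 90; total 623.
{A, C}: service 571 + fixed 56 = 627
{A, B, C, D, E}: service 533 + fixed 132 = 665
No other subset beats 617.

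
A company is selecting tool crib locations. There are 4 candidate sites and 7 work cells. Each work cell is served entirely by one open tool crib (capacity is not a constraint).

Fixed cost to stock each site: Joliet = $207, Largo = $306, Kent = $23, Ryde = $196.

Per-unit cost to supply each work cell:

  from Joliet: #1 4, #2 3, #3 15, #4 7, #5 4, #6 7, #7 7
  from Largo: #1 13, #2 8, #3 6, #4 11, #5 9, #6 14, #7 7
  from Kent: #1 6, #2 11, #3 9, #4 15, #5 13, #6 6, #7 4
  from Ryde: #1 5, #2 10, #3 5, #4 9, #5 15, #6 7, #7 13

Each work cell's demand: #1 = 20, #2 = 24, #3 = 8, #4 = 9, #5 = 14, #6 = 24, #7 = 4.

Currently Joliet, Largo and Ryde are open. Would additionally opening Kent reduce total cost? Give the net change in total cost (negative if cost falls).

Current service cost with {Joliet, Largo, Ryde}: 507.
Adding Kent: each work cell re-picks its cheapest; new service cost 471, saving 36.
Extra fixed cost: 23. Net change = 23 − 36 = -13.
(Totals: 1216 → 1203.)

Yes — net change −13 (cost falls by 13).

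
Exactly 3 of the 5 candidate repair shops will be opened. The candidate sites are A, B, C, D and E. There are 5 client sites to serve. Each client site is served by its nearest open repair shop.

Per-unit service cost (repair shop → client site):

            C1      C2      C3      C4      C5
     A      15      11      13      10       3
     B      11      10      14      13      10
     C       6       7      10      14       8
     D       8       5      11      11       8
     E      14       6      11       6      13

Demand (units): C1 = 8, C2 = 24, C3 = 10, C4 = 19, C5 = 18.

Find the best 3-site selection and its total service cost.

Choose A, C and E; total service cost 460.

With exactly 3 open, each client site uses its cheapest among the chosen.
{A, C, E}: C1→C 6·8=48, C2→E 6·24=144, C3→C 10·10=100, C4→E 6·19=114, C5→A 3·18=54. Service cost 460.
{A, D, E}: service cost 462
{A, B, E}: service cost 510
Among all 10 size-3 choices, {A, C, E} is lowest.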